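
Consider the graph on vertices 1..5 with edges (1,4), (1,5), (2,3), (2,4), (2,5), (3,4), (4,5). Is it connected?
Yes (BFS from 1 visits [1, 4, 5, 2, 3] — all 5 vertices reached)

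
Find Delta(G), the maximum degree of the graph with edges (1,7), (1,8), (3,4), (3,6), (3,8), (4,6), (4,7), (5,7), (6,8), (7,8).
4 (attained at vertices 7, 8)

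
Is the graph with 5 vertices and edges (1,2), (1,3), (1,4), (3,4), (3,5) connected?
Yes (BFS from 1 visits [1, 2, 3, 4, 5] — all 5 vertices reached)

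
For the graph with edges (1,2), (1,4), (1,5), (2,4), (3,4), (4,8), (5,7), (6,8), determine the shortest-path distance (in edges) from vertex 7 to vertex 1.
2 (path: 7 -> 5 -> 1, 2 edges)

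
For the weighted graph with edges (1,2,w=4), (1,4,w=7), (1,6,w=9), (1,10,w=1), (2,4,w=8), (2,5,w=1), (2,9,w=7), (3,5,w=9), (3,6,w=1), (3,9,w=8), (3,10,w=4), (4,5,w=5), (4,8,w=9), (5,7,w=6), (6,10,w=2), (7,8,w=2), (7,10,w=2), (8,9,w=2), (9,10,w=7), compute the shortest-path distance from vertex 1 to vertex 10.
1 (path: 1 -> 10; weights 1 = 1)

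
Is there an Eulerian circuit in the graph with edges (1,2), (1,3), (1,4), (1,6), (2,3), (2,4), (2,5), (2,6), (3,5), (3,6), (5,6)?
No (2 vertices have odd degree: {2, 5}; Eulerian circuit requires 0)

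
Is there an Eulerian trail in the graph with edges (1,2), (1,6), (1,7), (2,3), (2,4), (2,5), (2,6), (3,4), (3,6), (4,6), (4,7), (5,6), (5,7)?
No (6 vertices have odd degree: {1, 2, 3, 5, 6, 7}; Eulerian path requires 0 or 2)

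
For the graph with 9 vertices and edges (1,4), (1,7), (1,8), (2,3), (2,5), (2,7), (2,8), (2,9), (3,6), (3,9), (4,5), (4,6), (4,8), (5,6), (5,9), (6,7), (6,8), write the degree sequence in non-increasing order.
[5, 5, 4, 4, 4, 3, 3, 3, 3] (degrees: deg(1)=3, deg(2)=5, deg(3)=3, deg(4)=4, deg(5)=4, deg(6)=5, deg(7)=3, deg(8)=4, deg(9)=3)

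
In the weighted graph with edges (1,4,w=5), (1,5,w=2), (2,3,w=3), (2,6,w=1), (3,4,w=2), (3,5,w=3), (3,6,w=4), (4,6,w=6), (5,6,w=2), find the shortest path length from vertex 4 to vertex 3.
2 (path: 4 -> 3; weights 2 = 2)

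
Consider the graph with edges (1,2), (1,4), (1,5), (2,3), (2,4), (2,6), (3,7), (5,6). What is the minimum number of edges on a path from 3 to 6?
2 (path: 3 -> 2 -> 6, 2 edges)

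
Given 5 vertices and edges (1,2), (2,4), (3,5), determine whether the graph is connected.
No, it has 2 components: {1, 2, 4}, {3, 5}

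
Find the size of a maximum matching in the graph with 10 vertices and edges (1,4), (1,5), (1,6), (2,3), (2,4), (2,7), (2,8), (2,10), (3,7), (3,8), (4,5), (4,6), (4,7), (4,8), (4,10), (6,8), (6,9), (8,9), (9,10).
5 (matching: (1,6), (2,10), (3,7), (4,5), (8,9); upper bound floor(n/2) = floor(10/2) = 5)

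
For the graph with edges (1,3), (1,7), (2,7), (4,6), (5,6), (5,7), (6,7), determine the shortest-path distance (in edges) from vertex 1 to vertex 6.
2 (path: 1 -> 7 -> 6, 2 edges)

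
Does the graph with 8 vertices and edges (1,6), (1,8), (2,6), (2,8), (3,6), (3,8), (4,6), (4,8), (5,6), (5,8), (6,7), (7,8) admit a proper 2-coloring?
Yes. Partition: {1, 2, 3, 4, 5, 7}, {6, 8}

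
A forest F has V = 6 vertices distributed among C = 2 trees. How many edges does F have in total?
4 (Each of the 2 component trees on V_i vertices has V_i - 1 edges; summing gives V - C = 6 - 2 = 4)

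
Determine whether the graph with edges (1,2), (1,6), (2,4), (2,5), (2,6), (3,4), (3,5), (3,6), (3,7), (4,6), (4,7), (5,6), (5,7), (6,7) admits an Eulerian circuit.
Yes (the graph is connected and all 7 vertices have even degree)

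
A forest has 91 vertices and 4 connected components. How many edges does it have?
87 (Each of the 4 component trees on V_i vertices has V_i - 1 edges; summing gives V - C = 91 - 4 = 87)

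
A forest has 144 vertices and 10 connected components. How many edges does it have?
134 (Each of the 10 component trees on V_i vertices has V_i - 1 edges; summing gives V - C = 144 - 10 = 134)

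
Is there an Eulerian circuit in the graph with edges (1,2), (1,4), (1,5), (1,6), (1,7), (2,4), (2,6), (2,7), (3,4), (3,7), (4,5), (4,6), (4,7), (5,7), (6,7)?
No (2 vertices have odd degree: {1, 5}; Eulerian circuit requires 0)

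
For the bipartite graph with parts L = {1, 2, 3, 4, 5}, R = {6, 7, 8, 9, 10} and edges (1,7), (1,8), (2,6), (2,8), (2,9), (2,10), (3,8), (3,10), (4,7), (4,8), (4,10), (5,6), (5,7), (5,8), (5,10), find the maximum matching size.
5 (matching: (1,8), (2,9), (3,10), (4,7), (5,6); upper bound min(|L|,|R|) = min(5,5) = 5)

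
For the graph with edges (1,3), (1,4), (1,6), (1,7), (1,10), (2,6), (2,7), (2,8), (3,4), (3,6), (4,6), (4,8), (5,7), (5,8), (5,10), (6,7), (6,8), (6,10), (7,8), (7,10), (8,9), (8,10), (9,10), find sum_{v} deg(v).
46 (handshake: sum of degrees = 2|E| = 2 x 23 = 46)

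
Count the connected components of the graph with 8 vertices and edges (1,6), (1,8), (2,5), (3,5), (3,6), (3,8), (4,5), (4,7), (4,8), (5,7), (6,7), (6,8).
1 (components: {1, 2, 3, 4, 5, 6, 7, 8})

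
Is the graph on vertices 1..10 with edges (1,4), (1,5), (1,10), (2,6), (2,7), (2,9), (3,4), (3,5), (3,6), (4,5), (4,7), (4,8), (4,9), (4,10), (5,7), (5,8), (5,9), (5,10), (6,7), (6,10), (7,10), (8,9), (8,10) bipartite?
No (odd cycle of length 3: 4 -> 1 -> 5 -> 4)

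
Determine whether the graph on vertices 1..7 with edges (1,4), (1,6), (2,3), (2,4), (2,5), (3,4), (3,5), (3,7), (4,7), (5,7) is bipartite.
No (odd cycle of length 3: 3 -> 4 -> 2 -> 3)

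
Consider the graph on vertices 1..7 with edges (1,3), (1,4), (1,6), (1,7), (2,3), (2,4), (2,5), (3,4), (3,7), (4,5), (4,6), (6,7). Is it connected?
Yes (BFS from 1 visits [1, 3, 4, 6, 7, 2, 5] — all 7 vertices reached)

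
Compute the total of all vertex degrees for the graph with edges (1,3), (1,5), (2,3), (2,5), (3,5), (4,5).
12 (handshake: sum of degrees = 2|E| = 2 x 6 = 12)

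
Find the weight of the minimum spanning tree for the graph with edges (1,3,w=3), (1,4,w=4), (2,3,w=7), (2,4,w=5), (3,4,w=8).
12 (MST edges: (1,3,w=3), (1,4,w=4), (2,4,w=5); sum of weights 3 + 4 + 5 = 12)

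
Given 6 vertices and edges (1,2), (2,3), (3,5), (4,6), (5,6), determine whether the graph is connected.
Yes (BFS from 1 visits [1, 2, 3, 5, 6, 4] — all 6 vertices reached)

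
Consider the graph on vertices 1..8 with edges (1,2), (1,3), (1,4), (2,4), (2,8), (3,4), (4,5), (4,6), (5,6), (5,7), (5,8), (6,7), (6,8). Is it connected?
Yes (BFS from 1 visits [1, 2, 3, 4, 8, 5, 6, 7] — all 8 vertices reached)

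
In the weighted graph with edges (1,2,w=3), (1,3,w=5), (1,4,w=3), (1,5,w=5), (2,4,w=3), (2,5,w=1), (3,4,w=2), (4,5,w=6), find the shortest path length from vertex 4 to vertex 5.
4 (path: 4 -> 2 -> 5; weights 3 + 1 = 4)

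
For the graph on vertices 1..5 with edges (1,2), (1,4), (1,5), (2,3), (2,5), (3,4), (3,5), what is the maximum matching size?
2 (matching: (1,4), (3,5); upper bound floor(n/2) = floor(5/2) = 2)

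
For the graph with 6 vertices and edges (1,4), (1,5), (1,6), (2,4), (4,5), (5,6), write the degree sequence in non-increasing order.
[3, 3, 3, 2, 1, 0] (degrees: deg(1)=3, deg(2)=1, deg(3)=0, deg(4)=3, deg(5)=3, deg(6)=2)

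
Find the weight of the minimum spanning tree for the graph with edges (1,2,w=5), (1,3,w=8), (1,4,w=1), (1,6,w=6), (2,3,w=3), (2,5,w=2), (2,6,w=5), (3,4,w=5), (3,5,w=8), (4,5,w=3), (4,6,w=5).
14 (MST edges: (1,4,w=1), (2,3,w=3), (2,5,w=2), (2,6,w=5), (4,5,w=3); sum of weights 1 + 3 + 2 + 5 + 3 = 14)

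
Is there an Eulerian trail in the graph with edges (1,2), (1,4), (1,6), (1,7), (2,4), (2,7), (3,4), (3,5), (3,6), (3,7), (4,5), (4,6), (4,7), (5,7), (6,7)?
Yes (the graph is connected and exactly 2 vertices have odd degree: {2, 5}; any Eulerian path must start and end at those)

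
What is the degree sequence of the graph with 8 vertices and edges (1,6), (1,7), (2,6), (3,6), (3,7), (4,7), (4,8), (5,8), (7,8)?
[4, 3, 3, 2, 2, 2, 1, 1] (degrees: deg(1)=2, deg(2)=1, deg(3)=2, deg(4)=2, deg(5)=1, deg(6)=3, deg(7)=4, deg(8)=3)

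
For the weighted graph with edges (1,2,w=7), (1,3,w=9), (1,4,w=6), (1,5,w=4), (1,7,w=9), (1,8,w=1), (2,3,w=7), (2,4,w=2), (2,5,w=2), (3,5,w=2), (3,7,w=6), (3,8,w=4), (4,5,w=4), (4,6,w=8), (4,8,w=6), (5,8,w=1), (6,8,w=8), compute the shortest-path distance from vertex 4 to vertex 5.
4 (path: 4 -> 5; weights 4 = 4)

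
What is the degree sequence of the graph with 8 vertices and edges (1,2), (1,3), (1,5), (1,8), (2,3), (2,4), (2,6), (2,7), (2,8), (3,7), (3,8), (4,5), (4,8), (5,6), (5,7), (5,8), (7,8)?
[6, 6, 5, 4, 4, 4, 3, 2] (degrees: deg(1)=4, deg(2)=6, deg(3)=4, deg(4)=3, deg(5)=5, deg(6)=2, deg(7)=4, deg(8)=6)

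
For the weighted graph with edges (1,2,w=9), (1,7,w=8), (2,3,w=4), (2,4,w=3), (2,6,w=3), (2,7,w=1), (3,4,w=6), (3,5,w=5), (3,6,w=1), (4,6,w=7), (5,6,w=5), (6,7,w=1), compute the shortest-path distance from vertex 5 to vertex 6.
5 (path: 5 -> 6; weights 5 = 5)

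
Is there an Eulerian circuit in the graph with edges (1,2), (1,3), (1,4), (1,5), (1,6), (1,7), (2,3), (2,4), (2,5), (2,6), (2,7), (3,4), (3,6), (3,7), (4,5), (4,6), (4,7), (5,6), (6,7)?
No (2 vertices have odd degree: {3, 7}; Eulerian circuit requires 0)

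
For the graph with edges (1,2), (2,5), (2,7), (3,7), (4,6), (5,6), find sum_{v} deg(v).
12 (handshake: sum of degrees = 2|E| = 2 x 6 = 12)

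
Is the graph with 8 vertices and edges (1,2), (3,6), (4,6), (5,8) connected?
No, it has 4 components: {1, 2}, {3, 4, 6}, {5, 8}, {7}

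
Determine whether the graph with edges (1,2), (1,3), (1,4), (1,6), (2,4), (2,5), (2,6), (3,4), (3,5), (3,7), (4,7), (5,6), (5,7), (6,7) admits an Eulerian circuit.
Yes (the graph is connected and all 7 vertices have even degree)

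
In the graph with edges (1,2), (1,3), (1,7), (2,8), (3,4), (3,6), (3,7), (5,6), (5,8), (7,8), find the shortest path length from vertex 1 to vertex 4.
2 (path: 1 -> 3 -> 4, 2 edges)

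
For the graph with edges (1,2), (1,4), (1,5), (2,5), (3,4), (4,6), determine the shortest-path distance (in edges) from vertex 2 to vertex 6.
3 (path: 2 -> 1 -> 4 -> 6, 3 edges)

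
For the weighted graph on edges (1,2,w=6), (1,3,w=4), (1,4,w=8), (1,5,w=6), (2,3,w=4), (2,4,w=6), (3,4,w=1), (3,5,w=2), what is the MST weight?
11 (MST edges: (1,3,w=4), (2,3,w=4), (3,4,w=1), (3,5,w=2); sum of weights 4 + 4 + 1 + 2 = 11)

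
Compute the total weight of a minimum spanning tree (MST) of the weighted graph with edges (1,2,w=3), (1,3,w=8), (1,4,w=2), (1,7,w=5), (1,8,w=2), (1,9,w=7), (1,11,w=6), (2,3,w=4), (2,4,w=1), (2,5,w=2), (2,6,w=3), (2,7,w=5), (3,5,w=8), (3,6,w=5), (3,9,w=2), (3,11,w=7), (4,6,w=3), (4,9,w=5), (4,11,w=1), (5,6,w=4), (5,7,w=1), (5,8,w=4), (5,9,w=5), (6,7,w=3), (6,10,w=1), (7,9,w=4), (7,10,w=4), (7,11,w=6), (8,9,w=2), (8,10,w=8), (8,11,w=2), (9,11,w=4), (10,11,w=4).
17 (MST edges: (1,4,w=2), (1,8,w=2), (2,4,w=1), (2,5,w=2), (2,6,w=3), (3,9,w=2), (4,11,w=1), (5,7,w=1), (6,10,w=1), (8,9,w=2); sum of weights 2 + 2 + 1 + 2 + 3 + 2 + 1 + 1 + 1 + 2 = 17)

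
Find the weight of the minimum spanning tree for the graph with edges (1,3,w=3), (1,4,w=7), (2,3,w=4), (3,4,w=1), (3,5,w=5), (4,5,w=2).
10 (MST edges: (1,3,w=3), (2,3,w=4), (3,4,w=1), (4,5,w=2); sum of weights 3 + 4 + 1 + 2 = 10)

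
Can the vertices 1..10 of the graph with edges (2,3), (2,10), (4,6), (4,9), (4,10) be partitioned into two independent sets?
Yes. Partition: {1, 2, 4, 5, 7, 8}, {3, 6, 9, 10}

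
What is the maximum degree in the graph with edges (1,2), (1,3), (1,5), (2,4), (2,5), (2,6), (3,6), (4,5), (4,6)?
4 (attained at vertex 2)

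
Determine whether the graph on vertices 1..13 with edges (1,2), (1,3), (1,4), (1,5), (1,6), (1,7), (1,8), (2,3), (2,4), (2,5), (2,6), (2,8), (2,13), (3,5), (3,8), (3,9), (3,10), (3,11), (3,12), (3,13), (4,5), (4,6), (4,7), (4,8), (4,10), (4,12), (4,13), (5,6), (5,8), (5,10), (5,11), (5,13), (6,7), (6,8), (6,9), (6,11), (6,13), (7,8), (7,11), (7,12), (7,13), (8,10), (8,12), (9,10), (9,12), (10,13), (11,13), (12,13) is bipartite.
No (odd cycle of length 3: 2 -> 1 -> 6 -> 2)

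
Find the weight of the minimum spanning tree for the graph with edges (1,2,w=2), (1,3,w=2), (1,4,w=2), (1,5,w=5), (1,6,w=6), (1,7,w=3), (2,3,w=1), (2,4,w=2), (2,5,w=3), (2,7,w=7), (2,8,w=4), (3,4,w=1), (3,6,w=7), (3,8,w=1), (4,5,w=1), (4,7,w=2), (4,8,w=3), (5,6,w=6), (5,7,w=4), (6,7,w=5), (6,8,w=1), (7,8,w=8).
9 (MST edges: (1,2,w=2), (2,3,w=1), (3,4,w=1), (3,8,w=1), (4,5,w=1), (4,7,w=2), (6,8,w=1); sum of weights 2 + 1 + 1 + 1 + 1 + 2 + 1 = 9)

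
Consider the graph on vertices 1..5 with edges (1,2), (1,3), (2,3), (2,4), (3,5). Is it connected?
Yes (BFS from 1 visits [1, 2, 3, 4, 5] — all 5 vertices reached)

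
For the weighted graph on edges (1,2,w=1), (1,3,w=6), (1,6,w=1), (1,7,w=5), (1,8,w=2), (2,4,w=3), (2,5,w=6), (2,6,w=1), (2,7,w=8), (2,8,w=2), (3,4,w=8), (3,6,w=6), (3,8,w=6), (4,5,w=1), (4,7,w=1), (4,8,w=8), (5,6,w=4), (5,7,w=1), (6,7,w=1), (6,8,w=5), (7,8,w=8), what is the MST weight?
13 (MST edges: (1,2,w=1), (1,3,w=6), (1,6,w=1), (1,8,w=2), (4,5,w=1), (4,7,w=1), (6,7,w=1); sum of weights 1 + 6 + 1 + 2 + 1 + 1 + 1 = 13)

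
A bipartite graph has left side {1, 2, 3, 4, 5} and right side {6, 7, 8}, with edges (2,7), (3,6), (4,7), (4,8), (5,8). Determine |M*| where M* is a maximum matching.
3 (matching: (2,7), (3,6), (4,8); upper bound min(|L|,|R|) = min(5,3) = 3)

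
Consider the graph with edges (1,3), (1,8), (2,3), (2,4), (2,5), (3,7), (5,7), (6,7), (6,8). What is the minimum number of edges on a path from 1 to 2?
2 (path: 1 -> 3 -> 2, 2 edges)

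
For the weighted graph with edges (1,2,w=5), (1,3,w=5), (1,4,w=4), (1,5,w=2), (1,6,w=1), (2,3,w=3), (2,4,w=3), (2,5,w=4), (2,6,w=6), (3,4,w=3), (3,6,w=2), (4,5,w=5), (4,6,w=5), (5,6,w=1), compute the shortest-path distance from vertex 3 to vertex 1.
3 (path: 3 -> 6 -> 1; weights 2 + 1 = 3)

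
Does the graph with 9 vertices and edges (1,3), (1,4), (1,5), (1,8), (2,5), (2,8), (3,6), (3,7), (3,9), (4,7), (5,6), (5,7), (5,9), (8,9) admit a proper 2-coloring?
Yes. Partition: {1, 2, 6, 7, 9}, {3, 4, 5, 8}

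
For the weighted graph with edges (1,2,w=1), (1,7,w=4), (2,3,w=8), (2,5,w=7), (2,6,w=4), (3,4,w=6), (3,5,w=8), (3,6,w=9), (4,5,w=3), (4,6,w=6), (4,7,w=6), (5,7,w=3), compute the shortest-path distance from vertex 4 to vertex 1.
10 (path: 4 -> 7 -> 1; weights 6 + 4 = 10)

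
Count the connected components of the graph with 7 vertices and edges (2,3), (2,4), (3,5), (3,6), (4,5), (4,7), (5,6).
2 (components: {1}, {2, 3, 4, 5, 6, 7})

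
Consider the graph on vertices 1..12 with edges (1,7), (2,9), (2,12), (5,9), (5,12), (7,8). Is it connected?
No, it has 7 components: {1, 7, 8}, {2, 5, 9, 12}, {3}, {4}, {6}, {10}, {11}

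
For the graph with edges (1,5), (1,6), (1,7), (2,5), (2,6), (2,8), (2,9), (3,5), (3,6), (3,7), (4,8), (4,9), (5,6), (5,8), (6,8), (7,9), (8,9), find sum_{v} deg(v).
34 (handshake: sum of degrees = 2|E| = 2 x 17 = 34)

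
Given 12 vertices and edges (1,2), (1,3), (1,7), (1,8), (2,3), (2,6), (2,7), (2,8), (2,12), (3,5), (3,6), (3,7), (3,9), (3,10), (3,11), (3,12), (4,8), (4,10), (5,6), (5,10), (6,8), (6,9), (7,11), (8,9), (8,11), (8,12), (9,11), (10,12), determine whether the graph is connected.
Yes (BFS from 1 visits [1, 2, 3, 7, 8, 6, 12, 5, 9, 10, 11, 4] — all 12 vertices reached)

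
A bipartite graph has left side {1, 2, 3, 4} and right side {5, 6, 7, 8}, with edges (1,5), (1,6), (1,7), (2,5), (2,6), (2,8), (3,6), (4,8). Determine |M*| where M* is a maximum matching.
4 (matching: (1,7), (2,5), (3,6), (4,8); upper bound min(|L|,|R|) = min(4,4) = 4)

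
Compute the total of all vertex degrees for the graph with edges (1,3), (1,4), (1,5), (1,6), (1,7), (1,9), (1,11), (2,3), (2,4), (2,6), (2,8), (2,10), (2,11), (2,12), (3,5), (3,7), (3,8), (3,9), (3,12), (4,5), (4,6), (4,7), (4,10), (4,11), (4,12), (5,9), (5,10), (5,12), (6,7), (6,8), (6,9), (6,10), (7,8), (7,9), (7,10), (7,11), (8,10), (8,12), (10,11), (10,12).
80 (handshake: sum of degrees = 2|E| = 2 x 40 = 80)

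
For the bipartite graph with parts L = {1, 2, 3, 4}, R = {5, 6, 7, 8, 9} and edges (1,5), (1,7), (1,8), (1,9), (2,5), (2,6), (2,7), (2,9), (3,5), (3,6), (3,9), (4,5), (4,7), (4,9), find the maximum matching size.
4 (matching: (1,8), (2,9), (3,6), (4,7); upper bound min(|L|,|R|) = min(4,5) = 4)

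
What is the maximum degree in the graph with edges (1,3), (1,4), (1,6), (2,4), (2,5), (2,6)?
3 (attained at vertices 1, 2)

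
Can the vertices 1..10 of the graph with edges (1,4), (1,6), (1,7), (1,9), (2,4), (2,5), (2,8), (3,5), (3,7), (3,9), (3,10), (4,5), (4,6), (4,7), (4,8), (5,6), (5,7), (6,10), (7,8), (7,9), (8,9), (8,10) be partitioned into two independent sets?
No (odd cycle of length 3: 7 -> 1 -> 4 -> 7)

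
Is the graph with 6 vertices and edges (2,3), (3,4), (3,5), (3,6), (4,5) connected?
No, it has 2 components: {1}, {2, 3, 4, 5, 6}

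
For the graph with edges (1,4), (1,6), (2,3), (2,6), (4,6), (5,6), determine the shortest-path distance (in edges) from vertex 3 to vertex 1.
3 (path: 3 -> 2 -> 6 -> 1, 3 edges)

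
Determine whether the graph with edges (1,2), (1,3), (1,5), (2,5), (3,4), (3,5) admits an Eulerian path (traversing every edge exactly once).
No (4 vertices have odd degree: {1, 3, 4, 5}; Eulerian path requires 0 or 2)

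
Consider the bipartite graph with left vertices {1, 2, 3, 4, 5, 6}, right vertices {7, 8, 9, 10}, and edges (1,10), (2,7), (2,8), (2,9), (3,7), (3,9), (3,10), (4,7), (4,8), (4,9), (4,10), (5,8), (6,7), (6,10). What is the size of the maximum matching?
4 (matching: (1,10), (2,9), (3,7), (4,8); upper bound min(|L|,|R|) = min(6,4) = 4)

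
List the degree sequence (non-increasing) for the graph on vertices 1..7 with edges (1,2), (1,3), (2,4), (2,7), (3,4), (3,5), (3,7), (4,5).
[4, 3, 3, 2, 2, 2, 0] (degrees: deg(1)=2, deg(2)=3, deg(3)=4, deg(4)=3, deg(5)=2, deg(6)=0, deg(7)=2)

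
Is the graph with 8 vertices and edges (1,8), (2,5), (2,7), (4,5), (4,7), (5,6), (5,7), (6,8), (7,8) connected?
No, it has 2 components: {1, 2, 4, 5, 6, 7, 8}, {3}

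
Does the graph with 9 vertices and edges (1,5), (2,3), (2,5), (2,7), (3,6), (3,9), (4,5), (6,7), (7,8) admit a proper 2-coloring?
Yes. Partition: {1, 2, 4, 6, 8, 9}, {3, 5, 7}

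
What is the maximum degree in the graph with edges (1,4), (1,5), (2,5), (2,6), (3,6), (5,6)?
3 (attained at vertices 5, 6)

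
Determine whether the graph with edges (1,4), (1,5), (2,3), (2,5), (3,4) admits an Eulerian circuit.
Yes (the graph is connected and all 5 vertices have even degree)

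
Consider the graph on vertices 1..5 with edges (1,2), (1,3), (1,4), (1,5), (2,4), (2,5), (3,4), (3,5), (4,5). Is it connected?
Yes (BFS from 1 visits [1, 2, 3, 4, 5] — all 5 vertices reached)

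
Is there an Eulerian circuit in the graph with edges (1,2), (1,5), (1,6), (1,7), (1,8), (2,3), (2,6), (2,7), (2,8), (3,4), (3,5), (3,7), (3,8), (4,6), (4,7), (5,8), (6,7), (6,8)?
No (8 vertices have odd degree: {1, 2, 3, 4, 5, 6, 7, 8}; Eulerian circuit requires 0)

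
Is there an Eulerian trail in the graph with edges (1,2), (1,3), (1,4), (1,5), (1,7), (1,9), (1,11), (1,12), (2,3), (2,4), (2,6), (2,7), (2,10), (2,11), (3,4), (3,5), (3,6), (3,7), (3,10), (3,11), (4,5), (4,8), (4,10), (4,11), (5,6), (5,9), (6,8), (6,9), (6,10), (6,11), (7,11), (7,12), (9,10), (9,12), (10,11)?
No (8 vertices have odd degree: {2, 4, 5, 6, 7, 9, 11, 12}; Eulerian path requires 0 or 2)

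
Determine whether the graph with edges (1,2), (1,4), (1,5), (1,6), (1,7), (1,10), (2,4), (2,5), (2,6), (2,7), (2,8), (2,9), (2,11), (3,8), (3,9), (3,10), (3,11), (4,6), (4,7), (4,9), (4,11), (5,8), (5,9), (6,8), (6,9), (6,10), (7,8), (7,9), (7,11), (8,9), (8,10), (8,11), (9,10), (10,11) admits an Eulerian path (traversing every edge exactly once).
Yes — and in fact it has an Eulerian circuit (the graph is connected and all 11 vertices have even degree)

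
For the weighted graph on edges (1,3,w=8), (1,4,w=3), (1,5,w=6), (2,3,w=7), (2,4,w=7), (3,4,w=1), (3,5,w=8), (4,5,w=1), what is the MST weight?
12 (MST edges: (1,4,w=3), (2,4,w=7), (3,4,w=1), (4,5,w=1); sum of weights 3 + 7 + 1 + 1 = 12)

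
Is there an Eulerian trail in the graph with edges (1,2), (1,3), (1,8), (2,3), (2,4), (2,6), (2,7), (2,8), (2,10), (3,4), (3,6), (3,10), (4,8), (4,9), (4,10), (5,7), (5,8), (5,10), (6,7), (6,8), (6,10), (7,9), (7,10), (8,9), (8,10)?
No (10 vertices have odd degree: {1, 2, 3, 4, 5, 6, 7, 8, 9, 10}; Eulerian path requires 0 or 2)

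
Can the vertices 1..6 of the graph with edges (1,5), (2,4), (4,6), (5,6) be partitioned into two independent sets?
Yes. Partition: {1, 2, 3, 6}, {4, 5}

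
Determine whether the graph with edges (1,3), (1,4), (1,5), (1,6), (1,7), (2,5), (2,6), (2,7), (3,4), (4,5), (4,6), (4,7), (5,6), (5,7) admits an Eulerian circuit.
No (4 vertices have odd degree: {1, 2, 4, 5}; Eulerian circuit requires 0)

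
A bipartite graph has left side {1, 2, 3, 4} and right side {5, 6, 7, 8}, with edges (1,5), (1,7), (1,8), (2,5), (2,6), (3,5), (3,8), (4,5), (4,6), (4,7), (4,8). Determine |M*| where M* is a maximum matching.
4 (matching: (1,8), (2,6), (3,5), (4,7); upper bound min(|L|,|R|) = min(4,4) = 4)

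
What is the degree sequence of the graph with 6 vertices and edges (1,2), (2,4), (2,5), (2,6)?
[4, 1, 1, 1, 1, 0] (degrees: deg(1)=1, deg(2)=4, deg(3)=0, deg(4)=1, deg(5)=1, deg(6)=1)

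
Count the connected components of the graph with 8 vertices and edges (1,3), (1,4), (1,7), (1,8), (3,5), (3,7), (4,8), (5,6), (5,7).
2 (components: {1, 3, 4, 5, 6, 7, 8}, {2})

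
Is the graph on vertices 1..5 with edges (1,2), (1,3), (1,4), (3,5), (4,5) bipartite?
Yes. Partition: {1, 5}, {2, 3, 4}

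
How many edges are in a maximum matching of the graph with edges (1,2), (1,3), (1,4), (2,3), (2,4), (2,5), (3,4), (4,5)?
2 (matching: (1,4), (2,5); upper bound floor(n/2) = floor(5/2) = 2)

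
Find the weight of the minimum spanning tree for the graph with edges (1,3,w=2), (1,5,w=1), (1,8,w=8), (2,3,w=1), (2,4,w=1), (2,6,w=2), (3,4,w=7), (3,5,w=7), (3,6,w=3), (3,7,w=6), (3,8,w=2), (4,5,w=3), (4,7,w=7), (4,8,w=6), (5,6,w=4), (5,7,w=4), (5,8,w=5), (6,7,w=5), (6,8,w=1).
12 (MST edges: (1,3,w=2), (1,5,w=1), (2,3,w=1), (2,4,w=1), (2,6,w=2), (5,7,w=4), (6,8,w=1); sum of weights 2 + 1 + 1 + 1 + 2 + 4 + 1 = 12)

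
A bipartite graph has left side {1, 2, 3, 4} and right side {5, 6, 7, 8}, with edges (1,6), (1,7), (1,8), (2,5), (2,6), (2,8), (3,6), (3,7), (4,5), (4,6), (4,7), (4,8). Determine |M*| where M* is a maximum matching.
4 (matching: (1,8), (2,6), (3,7), (4,5); upper bound min(|L|,|R|) = min(4,4) = 4)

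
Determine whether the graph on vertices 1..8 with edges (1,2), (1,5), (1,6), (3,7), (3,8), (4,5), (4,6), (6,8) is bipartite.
Yes. Partition: {1, 4, 7, 8}, {2, 3, 5, 6}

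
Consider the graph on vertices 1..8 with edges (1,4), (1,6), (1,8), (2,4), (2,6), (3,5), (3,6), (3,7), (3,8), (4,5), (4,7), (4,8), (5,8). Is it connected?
Yes (BFS from 1 visits [1, 4, 6, 8, 2, 5, 7, 3] — all 8 vertices reached)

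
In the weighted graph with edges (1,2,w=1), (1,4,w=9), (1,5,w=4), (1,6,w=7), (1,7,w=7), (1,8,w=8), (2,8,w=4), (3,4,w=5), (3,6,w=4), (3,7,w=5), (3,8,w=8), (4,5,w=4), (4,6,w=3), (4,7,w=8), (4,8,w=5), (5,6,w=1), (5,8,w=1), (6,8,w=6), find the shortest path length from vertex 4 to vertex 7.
8 (path: 4 -> 7; weights 8 = 8)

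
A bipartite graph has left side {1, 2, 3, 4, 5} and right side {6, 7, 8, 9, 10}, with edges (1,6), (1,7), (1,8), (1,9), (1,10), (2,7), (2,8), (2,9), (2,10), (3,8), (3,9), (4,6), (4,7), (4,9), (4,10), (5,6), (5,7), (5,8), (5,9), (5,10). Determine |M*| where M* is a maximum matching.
5 (matching: (1,10), (2,9), (3,8), (4,7), (5,6); upper bound min(|L|,|R|) = min(5,5) = 5)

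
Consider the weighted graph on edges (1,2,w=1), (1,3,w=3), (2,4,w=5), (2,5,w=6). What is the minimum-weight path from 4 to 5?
11 (path: 4 -> 2 -> 5; weights 5 + 6 = 11)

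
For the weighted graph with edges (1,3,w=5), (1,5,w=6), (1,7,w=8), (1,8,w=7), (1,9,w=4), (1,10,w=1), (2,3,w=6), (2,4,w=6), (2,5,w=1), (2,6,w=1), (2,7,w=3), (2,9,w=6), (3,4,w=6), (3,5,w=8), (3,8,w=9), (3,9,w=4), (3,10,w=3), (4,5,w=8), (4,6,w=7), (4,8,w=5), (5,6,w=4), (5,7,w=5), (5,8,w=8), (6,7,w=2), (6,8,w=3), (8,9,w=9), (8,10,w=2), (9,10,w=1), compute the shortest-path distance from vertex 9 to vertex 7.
8 (path: 9 -> 10 -> 8 -> 6 -> 7; weights 1 + 2 + 3 + 2 = 8)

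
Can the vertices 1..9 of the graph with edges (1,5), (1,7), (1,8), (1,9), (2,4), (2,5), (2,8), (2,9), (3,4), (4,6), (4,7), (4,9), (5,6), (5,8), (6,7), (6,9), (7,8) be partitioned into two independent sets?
No (odd cycle of length 3: 7 -> 1 -> 8 -> 7)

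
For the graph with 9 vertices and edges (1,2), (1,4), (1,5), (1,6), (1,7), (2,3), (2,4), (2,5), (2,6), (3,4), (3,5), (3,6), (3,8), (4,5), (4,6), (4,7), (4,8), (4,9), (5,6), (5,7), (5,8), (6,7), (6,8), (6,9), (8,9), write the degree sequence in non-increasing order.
[8, 8, 7, 5, 5, 5, 5, 4, 3] (degrees: deg(1)=5, deg(2)=5, deg(3)=5, deg(4)=8, deg(5)=7, deg(6)=8, deg(7)=4, deg(8)=5, deg(9)=3)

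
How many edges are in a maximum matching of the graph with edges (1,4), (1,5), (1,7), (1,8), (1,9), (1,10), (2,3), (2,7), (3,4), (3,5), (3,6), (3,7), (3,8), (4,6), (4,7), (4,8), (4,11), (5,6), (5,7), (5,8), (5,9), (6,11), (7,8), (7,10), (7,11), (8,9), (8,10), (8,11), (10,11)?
5 (matching: (1,10), (2,7), (4,6), (5,9), (8,11); upper bound floor(n/2) = floor(11/2) = 5)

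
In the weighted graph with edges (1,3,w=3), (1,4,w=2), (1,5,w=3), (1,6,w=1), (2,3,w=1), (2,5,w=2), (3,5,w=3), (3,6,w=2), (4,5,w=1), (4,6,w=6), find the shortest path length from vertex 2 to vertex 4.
3 (path: 2 -> 5 -> 4; weights 2 + 1 = 3)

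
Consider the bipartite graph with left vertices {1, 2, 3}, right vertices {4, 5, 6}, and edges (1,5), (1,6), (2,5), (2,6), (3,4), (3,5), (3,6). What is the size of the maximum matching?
3 (matching: (1,6), (2,5), (3,4); upper bound min(|L|,|R|) = min(3,3) = 3)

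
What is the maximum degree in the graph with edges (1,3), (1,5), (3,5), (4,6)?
2 (attained at vertices 1, 3, 5)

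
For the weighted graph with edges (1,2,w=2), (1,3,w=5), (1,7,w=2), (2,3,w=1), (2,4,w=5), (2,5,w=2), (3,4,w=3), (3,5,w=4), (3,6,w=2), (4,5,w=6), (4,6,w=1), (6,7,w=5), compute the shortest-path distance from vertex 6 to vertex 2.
3 (path: 6 -> 3 -> 2; weights 2 + 1 = 3)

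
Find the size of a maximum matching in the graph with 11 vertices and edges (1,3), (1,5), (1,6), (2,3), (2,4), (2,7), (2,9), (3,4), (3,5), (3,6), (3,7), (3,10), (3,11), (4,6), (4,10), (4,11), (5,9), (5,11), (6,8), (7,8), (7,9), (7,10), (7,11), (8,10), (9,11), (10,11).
5 (matching: (2,4), (3,11), (5,9), (6,8), (7,10); upper bound floor(n/2) = floor(11/2) = 5)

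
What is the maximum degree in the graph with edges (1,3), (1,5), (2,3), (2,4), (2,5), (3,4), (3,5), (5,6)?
4 (attained at vertices 3, 5)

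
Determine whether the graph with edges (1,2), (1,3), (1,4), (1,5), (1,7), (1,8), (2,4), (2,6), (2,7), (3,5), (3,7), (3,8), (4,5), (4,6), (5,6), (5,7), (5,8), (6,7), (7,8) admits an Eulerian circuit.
Yes (the graph is connected and all 8 vertices have even degree)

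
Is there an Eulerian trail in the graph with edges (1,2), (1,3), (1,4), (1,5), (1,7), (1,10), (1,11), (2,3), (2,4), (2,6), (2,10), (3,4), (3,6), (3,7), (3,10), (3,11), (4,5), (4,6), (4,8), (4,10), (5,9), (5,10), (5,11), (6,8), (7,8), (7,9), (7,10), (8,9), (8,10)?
No (10 vertices have odd degree: {1, 2, 3, 4, 5, 7, 8, 9, 10, 11}; Eulerian path requires 0 or 2)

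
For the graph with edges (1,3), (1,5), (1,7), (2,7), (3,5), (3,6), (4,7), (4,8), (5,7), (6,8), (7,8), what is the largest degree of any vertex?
5 (attained at vertex 7)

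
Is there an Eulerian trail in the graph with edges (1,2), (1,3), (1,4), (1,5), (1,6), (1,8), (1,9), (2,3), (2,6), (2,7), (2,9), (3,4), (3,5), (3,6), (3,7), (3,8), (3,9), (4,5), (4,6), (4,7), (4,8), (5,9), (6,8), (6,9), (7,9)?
Yes (the graph is connected and exactly 2 vertices have odd degree: {1, 2}; any Eulerian path must start and end at those)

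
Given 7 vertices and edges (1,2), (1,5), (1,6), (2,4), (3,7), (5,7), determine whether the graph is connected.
Yes (BFS from 1 visits [1, 2, 5, 6, 4, 7, 3] — all 7 vertices reached)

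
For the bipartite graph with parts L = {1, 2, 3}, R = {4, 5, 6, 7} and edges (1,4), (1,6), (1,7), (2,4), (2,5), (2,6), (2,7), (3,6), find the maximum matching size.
3 (matching: (1,7), (2,5), (3,6); upper bound min(|L|,|R|) = min(3,4) = 3)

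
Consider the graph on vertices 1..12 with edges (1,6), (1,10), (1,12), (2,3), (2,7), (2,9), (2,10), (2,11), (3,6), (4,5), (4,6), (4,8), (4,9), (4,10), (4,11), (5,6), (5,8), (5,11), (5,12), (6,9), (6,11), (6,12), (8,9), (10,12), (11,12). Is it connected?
Yes (BFS from 1 visits [1, 6, 10, 12, 3, 4, 5, 9, 11, 2, 8, 7] — all 12 vertices reached)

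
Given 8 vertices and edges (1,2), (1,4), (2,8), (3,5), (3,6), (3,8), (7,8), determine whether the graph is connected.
Yes (BFS from 1 visits [1, 2, 4, 8, 3, 7, 5, 6] — all 8 vertices reached)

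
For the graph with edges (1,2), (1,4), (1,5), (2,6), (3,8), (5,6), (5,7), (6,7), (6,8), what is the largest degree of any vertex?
4 (attained at vertex 6)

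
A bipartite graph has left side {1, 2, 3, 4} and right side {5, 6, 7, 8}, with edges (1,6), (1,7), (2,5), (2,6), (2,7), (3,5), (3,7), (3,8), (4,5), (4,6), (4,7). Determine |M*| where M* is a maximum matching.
4 (matching: (1,7), (2,6), (3,8), (4,5); upper bound min(|L|,|R|) = min(4,4) = 4)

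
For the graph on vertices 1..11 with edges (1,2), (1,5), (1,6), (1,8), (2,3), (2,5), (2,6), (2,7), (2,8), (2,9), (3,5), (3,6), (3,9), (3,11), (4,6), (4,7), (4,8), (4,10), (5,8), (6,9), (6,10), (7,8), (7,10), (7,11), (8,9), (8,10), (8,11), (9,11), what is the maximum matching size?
5 (matching: (1,5), (2,8), (4,10), (6,9), (7,11); upper bound floor(n/2) = floor(11/2) = 5)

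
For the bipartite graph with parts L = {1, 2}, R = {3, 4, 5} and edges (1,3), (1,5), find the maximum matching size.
1 (matching: (1,5); upper bound min(|L|,|R|) = min(2,3) = 2)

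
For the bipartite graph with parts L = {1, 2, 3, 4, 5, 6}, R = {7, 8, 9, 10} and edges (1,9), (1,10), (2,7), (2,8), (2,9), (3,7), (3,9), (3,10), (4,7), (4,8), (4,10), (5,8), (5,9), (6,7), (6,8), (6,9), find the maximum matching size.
4 (matching: (1,10), (2,9), (3,7), (4,8); upper bound min(|L|,|R|) = min(6,4) = 4)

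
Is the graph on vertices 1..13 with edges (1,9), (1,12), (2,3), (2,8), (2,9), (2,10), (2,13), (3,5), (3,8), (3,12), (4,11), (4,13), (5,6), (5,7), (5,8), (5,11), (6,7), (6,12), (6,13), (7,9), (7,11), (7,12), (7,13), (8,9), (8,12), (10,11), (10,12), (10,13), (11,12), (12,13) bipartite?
No (odd cycle of length 3: 6 -> 12 -> 7 -> 6)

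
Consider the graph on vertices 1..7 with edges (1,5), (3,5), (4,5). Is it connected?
No, it has 4 components: {1, 3, 4, 5}, {2}, {6}, {7}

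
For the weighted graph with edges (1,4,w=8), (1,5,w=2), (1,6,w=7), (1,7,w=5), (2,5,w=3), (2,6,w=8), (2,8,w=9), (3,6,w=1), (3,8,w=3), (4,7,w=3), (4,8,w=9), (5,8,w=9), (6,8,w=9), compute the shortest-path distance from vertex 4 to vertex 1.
8 (path: 4 -> 1; weights 8 = 8)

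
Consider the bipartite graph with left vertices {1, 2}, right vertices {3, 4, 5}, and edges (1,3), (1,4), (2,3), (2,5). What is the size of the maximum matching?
2 (matching: (1,4), (2,5); upper bound min(|L|,|R|) = min(2,3) = 2)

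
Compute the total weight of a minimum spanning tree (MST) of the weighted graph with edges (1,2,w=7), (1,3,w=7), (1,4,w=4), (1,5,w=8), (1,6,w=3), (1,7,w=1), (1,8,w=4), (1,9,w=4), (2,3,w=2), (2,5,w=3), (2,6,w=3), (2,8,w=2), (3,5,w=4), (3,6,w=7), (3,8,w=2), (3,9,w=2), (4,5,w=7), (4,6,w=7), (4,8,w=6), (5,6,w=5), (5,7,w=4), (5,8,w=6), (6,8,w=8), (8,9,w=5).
20 (MST edges: (1,4,w=4), (1,6,w=3), (1,7,w=1), (2,3,w=2), (2,5,w=3), (2,6,w=3), (2,8,w=2), (3,9,w=2); sum of weights 4 + 3 + 1 + 2 + 3 + 3 + 2 + 2 = 20)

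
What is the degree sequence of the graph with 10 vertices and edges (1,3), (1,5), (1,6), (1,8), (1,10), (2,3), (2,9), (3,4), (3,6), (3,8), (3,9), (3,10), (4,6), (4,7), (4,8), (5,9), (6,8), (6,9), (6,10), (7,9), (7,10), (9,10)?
[7, 6, 6, 5, 5, 4, 4, 3, 2, 2] (degrees: deg(1)=5, deg(2)=2, deg(3)=7, deg(4)=4, deg(5)=2, deg(6)=6, deg(7)=3, deg(8)=4, deg(9)=6, deg(10)=5)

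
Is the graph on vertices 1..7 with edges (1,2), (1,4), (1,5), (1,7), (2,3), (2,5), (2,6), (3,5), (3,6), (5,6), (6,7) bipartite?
No (odd cycle of length 3: 5 -> 1 -> 2 -> 5)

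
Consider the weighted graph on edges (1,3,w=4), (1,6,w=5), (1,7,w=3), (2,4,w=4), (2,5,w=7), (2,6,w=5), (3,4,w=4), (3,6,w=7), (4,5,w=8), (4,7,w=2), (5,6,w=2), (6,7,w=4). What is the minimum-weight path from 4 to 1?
5 (path: 4 -> 7 -> 1; weights 2 + 3 = 5)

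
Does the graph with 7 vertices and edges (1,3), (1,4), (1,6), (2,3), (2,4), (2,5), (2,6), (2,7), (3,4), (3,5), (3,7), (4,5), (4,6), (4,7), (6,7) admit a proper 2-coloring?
No (odd cycle of length 3: 4 -> 1 -> 3 -> 4)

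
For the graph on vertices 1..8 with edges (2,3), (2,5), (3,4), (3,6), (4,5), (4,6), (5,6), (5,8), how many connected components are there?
3 (components: {1}, {2, 3, 4, 5, 6, 8}, {7})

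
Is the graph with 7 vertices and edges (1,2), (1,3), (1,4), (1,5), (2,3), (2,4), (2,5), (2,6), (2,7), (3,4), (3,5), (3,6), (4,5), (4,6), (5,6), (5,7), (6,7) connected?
Yes (BFS from 1 visits [1, 2, 3, 4, 5, 6, 7] — all 7 vertices reached)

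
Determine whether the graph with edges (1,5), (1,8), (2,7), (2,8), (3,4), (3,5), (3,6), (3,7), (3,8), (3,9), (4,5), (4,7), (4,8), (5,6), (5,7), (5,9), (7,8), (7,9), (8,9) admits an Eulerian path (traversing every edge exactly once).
Yes — and in fact it has an Eulerian circuit (the graph is connected and all 9 vertices have even degree)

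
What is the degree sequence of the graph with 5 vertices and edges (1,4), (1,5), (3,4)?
[2, 2, 1, 1, 0] (degrees: deg(1)=2, deg(2)=0, deg(3)=1, deg(4)=2, deg(5)=1)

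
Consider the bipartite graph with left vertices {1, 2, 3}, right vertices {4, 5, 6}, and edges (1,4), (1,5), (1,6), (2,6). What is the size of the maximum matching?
2 (matching: (1,5), (2,6); upper bound min(|L|,|R|) = min(3,3) = 3)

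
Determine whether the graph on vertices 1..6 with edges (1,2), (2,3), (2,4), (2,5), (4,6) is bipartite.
Yes. Partition: {1, 3, 4, 5}, {2, 6}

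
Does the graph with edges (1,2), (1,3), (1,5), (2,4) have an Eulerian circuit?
No (4 vertices have odd degree: {1, 3, 4, 5}; Eulerian circuit requires 0)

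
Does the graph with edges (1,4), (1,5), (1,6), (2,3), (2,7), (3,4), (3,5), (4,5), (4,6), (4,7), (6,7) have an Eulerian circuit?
No (6 vertices have odd degree: {1, 3, 4, 5, 6, 7}; Eulerian circuit requires 0)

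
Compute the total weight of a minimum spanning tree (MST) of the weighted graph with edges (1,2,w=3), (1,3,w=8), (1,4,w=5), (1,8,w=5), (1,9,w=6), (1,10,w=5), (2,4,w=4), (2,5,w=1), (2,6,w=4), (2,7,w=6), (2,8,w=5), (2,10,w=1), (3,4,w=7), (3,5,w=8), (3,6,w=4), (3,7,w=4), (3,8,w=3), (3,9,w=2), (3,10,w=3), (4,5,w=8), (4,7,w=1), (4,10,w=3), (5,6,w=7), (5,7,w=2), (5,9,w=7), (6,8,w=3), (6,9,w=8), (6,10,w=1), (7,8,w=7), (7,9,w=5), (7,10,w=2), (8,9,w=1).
15 (MST edges: (1,2,w=3), (2,5,w=1), (2,10,w=1), (3,9,w=2), (3,10,w=3), (4,7,w=1), (5,7,w=2), (6,10,w=1), (8,9,w=1); sum of weights 3 + 1 + 1 + 2 + 3 + 1 + 2 + 1 + 1 = 15)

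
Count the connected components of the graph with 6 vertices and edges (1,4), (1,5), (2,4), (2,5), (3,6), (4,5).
2 (components: {1, 2, 4, 5}, {3, 6})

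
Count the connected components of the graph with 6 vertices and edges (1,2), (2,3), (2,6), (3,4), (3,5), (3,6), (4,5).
1 (components: {1, 2, 3, 4, 5, 6})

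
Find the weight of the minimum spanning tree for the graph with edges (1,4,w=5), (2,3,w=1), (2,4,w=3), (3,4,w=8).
9 (MST edges: (1,4,w=5), (2,3,w=1), (2,4,w=3); sum of weights 5 + 1 + 3 = 9)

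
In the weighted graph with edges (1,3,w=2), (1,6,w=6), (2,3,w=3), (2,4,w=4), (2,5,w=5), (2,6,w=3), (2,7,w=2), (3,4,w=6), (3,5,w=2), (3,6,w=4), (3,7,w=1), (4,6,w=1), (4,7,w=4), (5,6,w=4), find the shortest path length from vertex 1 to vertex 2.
5 (path: 1 -> 3 -> 2; weights 2 + 3 = 5)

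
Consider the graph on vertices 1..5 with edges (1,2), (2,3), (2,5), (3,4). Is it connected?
Yes (BFS from 1 visits [1, 2, 3, 5, 4] — all 5 vertices reached)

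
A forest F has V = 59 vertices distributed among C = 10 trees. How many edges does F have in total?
49 (Each of the 10 component trees on V_i vertices has V_i - 1 edges; summing gives V - C = 59 - 10 = 49)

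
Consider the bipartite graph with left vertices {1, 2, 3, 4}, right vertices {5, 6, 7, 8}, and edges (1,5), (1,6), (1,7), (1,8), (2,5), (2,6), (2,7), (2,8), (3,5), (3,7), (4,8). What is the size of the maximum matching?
4 (matching: (1,5), (2,6), (3,7), (4,8); upper bound min(|L|,|R|) = min(4,4) = 4)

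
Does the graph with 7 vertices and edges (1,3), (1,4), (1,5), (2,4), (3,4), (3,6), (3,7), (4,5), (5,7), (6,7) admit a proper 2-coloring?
No (odd cycle of length 3: 5 -> 1 -> 4 -> 5)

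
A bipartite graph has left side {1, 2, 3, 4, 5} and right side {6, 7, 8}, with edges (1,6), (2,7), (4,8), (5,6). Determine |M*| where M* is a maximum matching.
3 (matching: (1,6), (2,7), (4,8); upper bound min(|L|,|R|) = min(5,3) = 3)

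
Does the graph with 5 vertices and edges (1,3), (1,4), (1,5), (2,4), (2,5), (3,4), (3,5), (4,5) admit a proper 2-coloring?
No (odd cycle of length 3: 4 -> 1 -> 3 -> 4)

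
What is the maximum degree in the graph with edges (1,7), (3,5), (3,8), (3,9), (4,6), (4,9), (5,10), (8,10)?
3 (attained at vertex 3)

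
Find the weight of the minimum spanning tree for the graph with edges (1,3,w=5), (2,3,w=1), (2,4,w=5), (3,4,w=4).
10 (MST edges: (1,3,w=5), (2,3,w=1), (3,4,w=4); sum of weights 5 + 1 + 4 = 10)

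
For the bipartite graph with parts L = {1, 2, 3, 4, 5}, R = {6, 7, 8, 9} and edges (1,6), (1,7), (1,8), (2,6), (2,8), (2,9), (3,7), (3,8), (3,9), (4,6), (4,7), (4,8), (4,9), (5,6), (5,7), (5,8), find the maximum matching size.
4 (matching: (1,8), (2,9), (3,7), (4,6); upper bound min(|L|,|R|) = min(5,4) = 4)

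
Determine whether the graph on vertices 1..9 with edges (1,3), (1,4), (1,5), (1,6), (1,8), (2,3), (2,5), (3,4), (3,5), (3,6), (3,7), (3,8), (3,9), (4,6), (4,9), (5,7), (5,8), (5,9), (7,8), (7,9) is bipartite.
No (odd cycle of length 3: 3 -> 1 -> 4 -> 3)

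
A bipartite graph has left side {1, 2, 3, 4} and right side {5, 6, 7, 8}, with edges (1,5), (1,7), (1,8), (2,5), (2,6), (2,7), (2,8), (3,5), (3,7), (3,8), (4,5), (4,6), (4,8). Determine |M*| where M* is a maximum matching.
4 (matching: (1,8), (2,7), (3,5), (4,6); upper bound min(|L|,|R|) = min(4,4) = 4)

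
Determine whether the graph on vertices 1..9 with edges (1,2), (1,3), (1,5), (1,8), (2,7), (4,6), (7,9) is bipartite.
Yes. Partition: {1, 4, 7}, {2, 3, 5, 6, 8, 9}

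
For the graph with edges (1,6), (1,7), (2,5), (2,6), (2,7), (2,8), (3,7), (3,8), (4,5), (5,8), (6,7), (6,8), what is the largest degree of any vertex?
4 (attained at vertices 2, 6, 7, 8)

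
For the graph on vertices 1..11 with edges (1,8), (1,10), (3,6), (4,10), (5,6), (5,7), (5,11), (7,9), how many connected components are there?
3 (components: {1, 4, 8, 10}, {2}, {3, 5, 6, 7, 9, 11})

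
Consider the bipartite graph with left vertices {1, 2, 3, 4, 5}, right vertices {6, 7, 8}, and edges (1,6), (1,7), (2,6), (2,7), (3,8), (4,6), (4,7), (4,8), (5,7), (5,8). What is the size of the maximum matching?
3 (matching: (1,7), (2,6), (3,8); upper bound min(|L|,|R|) = min(5,3) = 3)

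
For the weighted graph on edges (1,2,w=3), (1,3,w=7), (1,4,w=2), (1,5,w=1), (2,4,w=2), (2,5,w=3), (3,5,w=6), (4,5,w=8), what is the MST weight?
11 (MST edges: (1,4,w=2), (1,5,w=1), (2,4,w=2), (3,5,w=6); sum of weights 2 + 1 + 2 + 6 = 11)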